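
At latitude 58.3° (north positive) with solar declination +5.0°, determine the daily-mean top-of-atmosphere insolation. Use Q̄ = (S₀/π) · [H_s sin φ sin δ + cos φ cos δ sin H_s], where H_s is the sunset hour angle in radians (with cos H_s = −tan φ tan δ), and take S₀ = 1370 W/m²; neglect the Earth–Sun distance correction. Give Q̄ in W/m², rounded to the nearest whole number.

281 W/m²

−tan φ tan δ = −(1.6191)(0.0875) = -0.1417; H_s = arccos(-0.1417) = 98.15°. In radians, H_s = 1.7130.
H_s sin φ sin δ = 1.7130 × 0.8508 × 0.0872 = 0.1271.
cos φ cos δ sin H_s = 0.5255 × 0.9962 × 0.9899 = 0.5182.
Q̄ = (1370/π) × (0.1271 + 0.5182) = 436.08 × 0.6453 = 281.40 W/m².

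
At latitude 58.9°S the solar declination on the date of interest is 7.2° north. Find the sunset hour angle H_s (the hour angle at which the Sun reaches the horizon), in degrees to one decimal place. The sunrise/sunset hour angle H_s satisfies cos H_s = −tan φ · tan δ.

−tan φ tan δ = −(-1.6577)(0.1263) = 0.2094; H_s = arccos(0.2094) = 77.91°.

77.9°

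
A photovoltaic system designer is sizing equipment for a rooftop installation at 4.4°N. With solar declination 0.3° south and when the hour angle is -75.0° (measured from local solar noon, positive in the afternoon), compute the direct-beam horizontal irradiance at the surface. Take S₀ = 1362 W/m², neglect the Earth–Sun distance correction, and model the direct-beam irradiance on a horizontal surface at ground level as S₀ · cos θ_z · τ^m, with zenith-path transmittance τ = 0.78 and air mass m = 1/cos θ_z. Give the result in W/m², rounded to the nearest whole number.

cos θ_z = sin(4.4°) sin(-0.3°) + cos(4.4°) cos(-0.3°) cos(-75.00°) = -0.0004 + 0.2581 = 0.2577.
Air mass m = 1/cos θ_z = 1/0.2577 = 3.880; τ^m = 0.78^3.880 = 0.3814.
Surface direct beam = 1362 × 0.2577 × 0.3814 = 133.87 W/m².

134 W/m²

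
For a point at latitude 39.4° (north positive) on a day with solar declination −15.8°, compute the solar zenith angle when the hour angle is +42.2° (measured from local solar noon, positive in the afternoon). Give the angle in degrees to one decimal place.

67.8°

cos θ_z = sin φ sin δ + cos φ cos δ cos H = (0.6347)(-0.2723) + (0.7727)(0.9622)(0.7408) = 0.3780.
θ_z = arccos(0.3780) = 67.79°.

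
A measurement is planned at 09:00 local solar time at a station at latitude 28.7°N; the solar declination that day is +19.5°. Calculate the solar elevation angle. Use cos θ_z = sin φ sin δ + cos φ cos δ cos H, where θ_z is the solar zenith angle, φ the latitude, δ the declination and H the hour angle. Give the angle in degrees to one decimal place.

Hour angle H = 15° × (9 − 12) = -45.00°.
cos θ_z = sin(28.7°) sin(19.5°) + cos(28.7°) cos(19.5°) cos(-45.00°) = 0.1603 + 0.5847 = 0.7450.
θ_z = arccos(0.7450) = 41.84°, so the elevation is 90° − 41.84° = 48.16°.

48.2°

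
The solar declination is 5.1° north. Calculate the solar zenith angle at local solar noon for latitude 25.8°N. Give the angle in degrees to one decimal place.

20.7°

At local solar noon the hour angle is zero, so the zenith angle is |φ − δ| = |25.8° − (5.1°)| = 20.7°.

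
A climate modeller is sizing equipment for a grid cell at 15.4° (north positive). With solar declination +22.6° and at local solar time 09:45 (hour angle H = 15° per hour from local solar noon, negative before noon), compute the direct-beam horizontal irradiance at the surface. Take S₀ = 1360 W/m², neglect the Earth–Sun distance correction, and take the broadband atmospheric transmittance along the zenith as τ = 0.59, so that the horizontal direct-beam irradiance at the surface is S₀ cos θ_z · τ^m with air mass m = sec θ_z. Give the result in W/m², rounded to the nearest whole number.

Hour angle H = 15° × (9.75 − 12) = -33.75°.
With φ = 15.4°, δ = 22.6°, H = -33.75°: sin φ sin δ = 0.1021, cos φ cos δ cos H = 0.7401, so cos θ_z = 0.8422.
Air mass m = 1/cos θ_z = 1/0.8422 = 1.187; τ^m = 0.59^1.187 = 0.5346.
Surface direct beam = 1360 × 0.8422 × 0.5346 = 612.33 W/m².

612 W/m²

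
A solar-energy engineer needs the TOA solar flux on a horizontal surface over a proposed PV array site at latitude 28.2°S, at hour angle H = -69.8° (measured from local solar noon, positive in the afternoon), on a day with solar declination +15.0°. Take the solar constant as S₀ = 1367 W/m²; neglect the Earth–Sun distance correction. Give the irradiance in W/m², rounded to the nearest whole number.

235 W/m²

With φ = -28.2°, δ = 15.0°, H = -69.80°: sin φ sin δ = -0.1223, cos φ cos δ cos H = 0.2939, so cos θ_z = 0.1716.
Top-of-atmosphere irradiance = S₀ cos θ_z = 1367 × 0.1716 = 234.58 W/m².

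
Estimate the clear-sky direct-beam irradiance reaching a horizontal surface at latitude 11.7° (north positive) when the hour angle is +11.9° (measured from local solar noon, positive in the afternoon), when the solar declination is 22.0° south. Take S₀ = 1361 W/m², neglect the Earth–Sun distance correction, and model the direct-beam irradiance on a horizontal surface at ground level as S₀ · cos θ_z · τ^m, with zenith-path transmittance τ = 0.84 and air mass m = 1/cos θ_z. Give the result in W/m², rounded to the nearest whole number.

cos θ_z = sin(11.7°) sin(-22.0°) + cos(11.7°) cos(-22.0°) cos(11.90°) = -0.0760 + 0.8884 = 0.8124.
Air mass m = 1/cos θ_z = 1/0.8124 = 1.231; τ^m = 0.84^1.231 = 0.8068.
Surface direct beam = 1361 × 0.8124 × 0.8068 = 892.06 W/m².

892 W/m²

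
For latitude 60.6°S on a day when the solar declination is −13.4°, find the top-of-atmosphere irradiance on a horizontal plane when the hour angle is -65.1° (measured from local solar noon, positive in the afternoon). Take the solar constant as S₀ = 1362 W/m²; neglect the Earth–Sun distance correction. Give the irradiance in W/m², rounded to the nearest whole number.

549 W/m²

cos θ_z = sin φ sin δ + cos φ cos δ cos H = (-0.8712)(-0.2317) + (0.4909)(0.9728)(0.4210) = 0.4029.
Top-of-atmosphere irradiance = S₀ cos θ_z = 1362 × 0.4029 = 548.75 W/m².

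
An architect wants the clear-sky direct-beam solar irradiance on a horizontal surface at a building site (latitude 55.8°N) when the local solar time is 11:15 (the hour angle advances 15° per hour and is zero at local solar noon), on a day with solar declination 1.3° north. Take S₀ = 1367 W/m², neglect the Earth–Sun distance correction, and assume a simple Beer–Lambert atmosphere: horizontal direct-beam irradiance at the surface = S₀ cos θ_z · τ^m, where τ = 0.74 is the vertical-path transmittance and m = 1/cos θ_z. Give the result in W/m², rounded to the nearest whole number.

459 W/m²

Hour angle H = 15° × (11.25 − 12) = -11.25°.
cos θ_z = sin(55.8°) sin(1.3°) + cos(55.8°) cos(1.3°) cos(-11.25°) = 0.0188 + 0.5511 = 0.5699.
Air mass m = 1/cos θ_z = 1/0.5699 = 1.755; τ^m = 0.74^1.755 = 0.5895.
Surface direct beam = 1367 × 0.5699 × 0.5895 = 459.25 W/m².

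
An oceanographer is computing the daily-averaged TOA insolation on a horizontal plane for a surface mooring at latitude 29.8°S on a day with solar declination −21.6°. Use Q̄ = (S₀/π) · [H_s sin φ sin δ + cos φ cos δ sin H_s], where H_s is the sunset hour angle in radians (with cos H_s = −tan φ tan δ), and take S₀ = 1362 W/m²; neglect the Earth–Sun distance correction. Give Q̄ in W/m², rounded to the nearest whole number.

483 W/m²

cos H_s = −tan(-29.8°) · tan(-21.6°) = -0.2268, so H_s = arccos(-0.2268) = 103.11°. In radians, H_s = 1.7996.
H_s sin φ sin δ = 1.7996 × -0.4970 × -0.3681 = 0.3292.
cos φ cos δ sin H_s = 0.8678 × 0.9298 × 0.9739 = 0.7858.
Q̄ = (1362/π) × (0.3292 + 0.7858) = 433.54 × 1.1150 = 483.40 W/m².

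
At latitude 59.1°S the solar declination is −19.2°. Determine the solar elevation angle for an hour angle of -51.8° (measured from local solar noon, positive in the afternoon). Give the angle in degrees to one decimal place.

35.6°

cos θ_z = sin φ sin δ + cos φ cos δ cos H = (-0.8581)(-0.3289) + (0.5135)(0.9444)(0.6184) = 0.5821.
θ_z = arccos(0.5821) = 54.40°, so the elevation is 90° − 54.40° = 35.60°.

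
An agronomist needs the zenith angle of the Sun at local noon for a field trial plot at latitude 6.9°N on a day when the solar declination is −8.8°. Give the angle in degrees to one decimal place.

At local solar noon the hour angle is zero, so the zenith angle is |φ − δ| = |6.9° − (-8.8°)| = 15.7°.

15.7°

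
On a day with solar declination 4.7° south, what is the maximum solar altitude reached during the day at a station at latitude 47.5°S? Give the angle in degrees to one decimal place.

47.2°

At local solar noon the hour angle is zero, so the elevation is 90° − |φ − δ| = 90° − |-47.5° − (-4.7°)| = 90° − 42.8° = 47.2°.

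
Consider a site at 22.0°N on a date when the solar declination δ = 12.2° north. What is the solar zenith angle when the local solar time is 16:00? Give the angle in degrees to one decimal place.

Hour angle H = 15° × (16 − 12) = 60.00°.
cos θ_z = sin φ sin δ + cos φ cos δ cos H = (0.3746)(0.2113) + (0.9272)(0.9774)(0.5000) = 0.5323.
θ_z = arccos(0.5323) = 57.84°.

57.8°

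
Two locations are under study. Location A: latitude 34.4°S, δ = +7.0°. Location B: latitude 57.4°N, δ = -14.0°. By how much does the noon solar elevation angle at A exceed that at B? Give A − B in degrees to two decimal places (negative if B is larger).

A: 90° − |-34.4 − (7.0)| = 48.60°.
B: 90° − |57.4 − (-14.0)| = 18.60°.
A − B = 48.60 − 18.60 = 30.00°.

+30.00°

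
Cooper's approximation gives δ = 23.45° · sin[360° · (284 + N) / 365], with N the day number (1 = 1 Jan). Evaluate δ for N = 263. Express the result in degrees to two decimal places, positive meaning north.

+0.20°

360 × (284 + 263) / 365 = 539.507°; sin(539.507°) = 0.0086.
δ = 23.45 × 0.0086 = 0.202° ≈ +0.20°.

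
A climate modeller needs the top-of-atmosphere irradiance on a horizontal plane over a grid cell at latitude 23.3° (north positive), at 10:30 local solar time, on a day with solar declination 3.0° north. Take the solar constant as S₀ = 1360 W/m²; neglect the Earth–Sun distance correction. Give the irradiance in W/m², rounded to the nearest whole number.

1181 W/m²

Hour angle H = 15° × (10.5 − 12) = -22.50°.
cos θ_z = sin(23.3°) sin(3.0°) + cos(23.3°) cos(3.0°) cos(-22.50°) = 0.0207 + 0.8474 = 0.8681.
Top-of-atmosphere irradiance = S₀ cos θ_z = 1360 × 0.8681 = 1180.62 W/m².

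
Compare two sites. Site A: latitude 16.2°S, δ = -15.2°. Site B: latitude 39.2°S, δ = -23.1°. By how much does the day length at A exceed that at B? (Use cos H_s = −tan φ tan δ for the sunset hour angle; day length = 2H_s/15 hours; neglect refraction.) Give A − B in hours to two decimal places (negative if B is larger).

A: H_s = arccos(−tan -16.2° · tan -15.2°) = 94.53°, so 2H_s/15 = 12.6040 h.
B: H_s = arccos(−tan -39.2° · tan -23.1°) = 110.36°, so 2H_s/15 = 14.7147 h.
A − B = 12.6040 − 14.7147 = -2.1107 h.

-2.11 h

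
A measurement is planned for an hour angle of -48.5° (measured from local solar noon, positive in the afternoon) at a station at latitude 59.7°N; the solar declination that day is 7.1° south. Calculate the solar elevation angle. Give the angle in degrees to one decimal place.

cos θ_z = sin φ sin δ + cos φ cos δ cos H = (0.8634)(-0.1236) + (0.5045)(0.9923)(0.6626) = 0.2250.
θ_z = arccos(0.2250) = 77.00°, so the elevation is 90° − 77.00° = 13.00°.

13.0°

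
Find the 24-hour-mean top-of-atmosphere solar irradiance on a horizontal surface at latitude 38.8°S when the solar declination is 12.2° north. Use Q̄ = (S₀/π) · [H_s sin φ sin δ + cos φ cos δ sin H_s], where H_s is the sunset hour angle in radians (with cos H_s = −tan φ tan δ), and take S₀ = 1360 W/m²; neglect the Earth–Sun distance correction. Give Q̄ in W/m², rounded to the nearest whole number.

245 W/m²

The sunset hour angle satisfies cos H_s = −tan φ tan δ = 0.1738, giving H_s = 79.99°. In radians, H_s = 1.3961.
H_s sin φ sin δ = 1.3961 × -0.6266 × 0.2113 = -0.1848.
cos φ cos δ sin H_s = 0.7793 × 0.9774 × 0.9848 = 0.7501.
Q̄ = (1360/π) × (-0.1848 + 0.7501) = 432.90 × 0.5653 = 244.72 W/m².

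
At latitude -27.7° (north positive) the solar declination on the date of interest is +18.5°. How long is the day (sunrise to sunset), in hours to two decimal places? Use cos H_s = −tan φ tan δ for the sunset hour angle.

−tan φ tan δ = −(-0.5250)(0.3346) = 0.1757; H_s = arccos(0.1757) = 79.88°.
Day length = 2 H_s / 15° h⁻¹ = 159.76° / 15 = 10.651 h.

10.65 hours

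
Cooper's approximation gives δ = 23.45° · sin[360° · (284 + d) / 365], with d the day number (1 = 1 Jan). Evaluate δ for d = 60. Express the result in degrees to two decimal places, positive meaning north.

-8.29°

360 × (284 + 60) / 365 = 339.288°; sin(339.288°) = -0.3537.
δ = 23.45 × -0.3537 = -8.294° ≈ -8.29°.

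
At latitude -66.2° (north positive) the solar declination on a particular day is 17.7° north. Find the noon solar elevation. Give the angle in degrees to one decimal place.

At local solar noon the hour angle is zero, so the elevation is 90° − |φ − δ| = 90° − |-66.2° − (17.7°)| = 90° − 83.9° = 6.1°.

6.1°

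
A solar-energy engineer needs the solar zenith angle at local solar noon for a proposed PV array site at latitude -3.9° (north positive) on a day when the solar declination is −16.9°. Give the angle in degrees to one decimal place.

At local solar noon the hour angle is zero, so the zenith angle is |φ − δ| = |-3.9° − (-16.9°)| = 13.0°.

13.0°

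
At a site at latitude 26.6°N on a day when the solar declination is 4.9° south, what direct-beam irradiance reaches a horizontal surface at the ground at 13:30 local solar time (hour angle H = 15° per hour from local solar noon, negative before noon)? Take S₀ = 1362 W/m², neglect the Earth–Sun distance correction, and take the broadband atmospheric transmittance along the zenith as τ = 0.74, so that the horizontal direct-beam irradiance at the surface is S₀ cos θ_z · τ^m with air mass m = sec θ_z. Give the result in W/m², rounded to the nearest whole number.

Hour angle H = 15° × (13.5 − 12) = 22.50°.
With φ = 26.6°, δ = -4.9°, H = 22.50°: sin φ sin δ = -0.0382, cos φ cos δ cos H = 0.8231, so cos θ_z = 0.7849.
Air mass m = 1/cos θ_z = 1/0.7849 = 1.274; τ^m = 0.74^1.274 = 0.6814.
Surface direct beam = 1362 × 0.7849 × 0.6814 = 728.44 W/m².

728 W/m²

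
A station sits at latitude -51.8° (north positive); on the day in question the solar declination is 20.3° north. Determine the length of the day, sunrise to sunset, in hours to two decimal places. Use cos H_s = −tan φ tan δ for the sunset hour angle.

cos H_s = −tan(-51.8°) · tan(20.3°) = 0.4701, so H_s = arccos(0.4701) = 61.96°.
Day length = 2 H_s / 15° h⁻¹ = 123.92° / 15 = 8.261 h.

8.26 hours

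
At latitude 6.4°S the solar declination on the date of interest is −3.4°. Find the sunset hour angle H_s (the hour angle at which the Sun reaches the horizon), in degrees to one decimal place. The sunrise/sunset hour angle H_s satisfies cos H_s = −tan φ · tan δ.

−tan φ tan δ = −(-0.1122)(-0.0594) = -0.0067; H_s = arccos(-0.0067) = 90.38°.

90.4°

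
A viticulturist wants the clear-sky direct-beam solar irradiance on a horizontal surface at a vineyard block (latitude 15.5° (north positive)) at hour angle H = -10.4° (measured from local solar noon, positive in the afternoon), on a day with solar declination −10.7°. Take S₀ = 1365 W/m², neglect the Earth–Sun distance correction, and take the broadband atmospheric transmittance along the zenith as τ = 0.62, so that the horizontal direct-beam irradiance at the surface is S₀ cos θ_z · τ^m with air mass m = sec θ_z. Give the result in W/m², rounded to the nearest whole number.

cos θ_z = sin φ sin δ + cos φ cos δ cos H = (0.2672)(-0.1857) + (0.9636)(0.9826)(0.9836) = 0.8817.
Air mass m = 1/cos θ_z = 1/0.8817 = 1.134; τ^m = 0.62^1.134 = 0.5815.
Surface direct beam = 1365 × 0.8817 × 0.5815 = 699.85 W/m².

700 W/m²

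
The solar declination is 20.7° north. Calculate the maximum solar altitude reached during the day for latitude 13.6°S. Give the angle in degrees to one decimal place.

At local solar noon the hour angle is zero, so the elevation is 90° − |φ − δ| = 90° − |-13.6° − (20.7°)| = 90° − 34.3° = 55.7°.

55.7°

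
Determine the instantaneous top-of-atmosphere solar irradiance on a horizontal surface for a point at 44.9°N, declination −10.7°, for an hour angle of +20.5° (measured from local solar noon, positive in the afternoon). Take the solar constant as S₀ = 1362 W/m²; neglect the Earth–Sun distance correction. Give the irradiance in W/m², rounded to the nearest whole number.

With φ = 44.9°, δ = -10.7°, H = 20.50°: sin φ sin δ = -0.1311, cos φ cos δ cos H = 0.6519, so cos θ_z = 0.5208.
Top-of-atmosphere irradiance = S₀ cos θ_z = 1362 × 0.5208 = 709.33 W/m².

709 W/m²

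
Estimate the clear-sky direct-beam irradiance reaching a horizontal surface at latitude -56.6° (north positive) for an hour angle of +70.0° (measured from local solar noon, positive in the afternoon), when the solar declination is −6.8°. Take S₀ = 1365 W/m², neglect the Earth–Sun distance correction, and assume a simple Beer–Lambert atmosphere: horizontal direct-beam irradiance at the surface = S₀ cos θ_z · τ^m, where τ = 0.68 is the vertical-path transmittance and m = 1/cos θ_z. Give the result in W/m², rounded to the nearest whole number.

cos θ_z = sin φ sin δ + cos φ cos δ cos H = (-0.8348)(-0.1184) + (0.5505)(0.9930)(0.3420) = 0.2858.
Air mass m = 1/cos θ_z = 1/0.2858 = 3.499; τ^m = 0.68^3.499 = 0.2594.
Surface direct beam = 1365 × 0.2858 × 0.2594 = 101.20 W/m².

101 W/m²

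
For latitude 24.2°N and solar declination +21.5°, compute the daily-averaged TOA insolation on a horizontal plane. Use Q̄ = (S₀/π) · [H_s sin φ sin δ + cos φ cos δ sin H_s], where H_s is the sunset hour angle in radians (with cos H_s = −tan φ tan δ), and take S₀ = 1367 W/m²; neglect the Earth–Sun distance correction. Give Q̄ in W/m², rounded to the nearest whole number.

−tan φ tan δ = −(0.4494)(0.3939) = -0.1770; H_s = arccos(-0.1770) = 100.20°. In radians, H_s = 1.7488.
H_s sin φ sin δ = 1.7488 × 0.4099 × 0.3665 = 0.2627.
cos φ cos δ sin H_s = 0.9121 × 0.9304 × 0.9842 = 0.8352.
Q̄ = (1367/π) × (0.2627 + 0.8352) = 435.13 × 1.0979 = 477.73 W/m².

478 W/m²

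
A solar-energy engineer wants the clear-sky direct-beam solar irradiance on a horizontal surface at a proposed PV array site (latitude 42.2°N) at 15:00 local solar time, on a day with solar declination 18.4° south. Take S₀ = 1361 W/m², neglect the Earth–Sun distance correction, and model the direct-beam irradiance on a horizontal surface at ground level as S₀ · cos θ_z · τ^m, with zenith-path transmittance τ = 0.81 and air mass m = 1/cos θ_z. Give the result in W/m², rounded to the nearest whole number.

Hour angle H = 15° × (15 − 12) = 45.00°.
With φ = 42.2°, δ = -18.4°, H = 45.00°: sin φ sin δ = -0.2120, cos φ cos δ cos H = 0.4970, so cos θ_z = 0.2850.
Air mass m = 1/cos θ_z = 1/0.2850 = 3.509; τ^m = 0.81^3.509 = 0.4774.
Surface direct beam = 1361 × 0.2850 × 0.4774 = 185.18 W/m².

185 W/m²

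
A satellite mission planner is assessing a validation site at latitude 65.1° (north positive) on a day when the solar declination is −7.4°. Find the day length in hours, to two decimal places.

9.83 hours

cos H_s = −tan(65.1°) · tan(-7.4°) = 0.2798, so H_s = arccos(0.2798) = 73.75°.
Day length = 2 H_s / 15° h⁻¹ = 147.50° / 15 = 9.833 h.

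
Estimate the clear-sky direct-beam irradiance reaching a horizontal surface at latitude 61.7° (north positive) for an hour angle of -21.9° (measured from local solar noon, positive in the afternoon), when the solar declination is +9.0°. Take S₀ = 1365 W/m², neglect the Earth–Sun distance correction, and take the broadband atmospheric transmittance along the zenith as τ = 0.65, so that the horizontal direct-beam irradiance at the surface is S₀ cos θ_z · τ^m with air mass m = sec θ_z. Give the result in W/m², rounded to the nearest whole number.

368 W/m²

cos θ_z = sin(61.7°) sin(9.0°) + cos(61.7°) cos(9.0°) cos(-21.90°) = 0.1377 + 0.4345 = 0.5722.
Air mass m = 1/cos θ_z = 1/0.5722 = 1.748; τ^m = 0.65^1.748 = 0.4709.
Surface direct beam = 1365 × 0.5722 × 0.4709 = 367.80 W/m².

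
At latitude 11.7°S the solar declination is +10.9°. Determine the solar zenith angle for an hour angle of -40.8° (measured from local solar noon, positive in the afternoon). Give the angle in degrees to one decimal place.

cos θ_z = sin φ sin δ + cos φ cos δ cos H = (-0.2028)(0.1891) + (0.9792)(0.9820)(0.7570) = 0.6896.
θ_z = arccos(0.6896) = 46.40°.

46.4°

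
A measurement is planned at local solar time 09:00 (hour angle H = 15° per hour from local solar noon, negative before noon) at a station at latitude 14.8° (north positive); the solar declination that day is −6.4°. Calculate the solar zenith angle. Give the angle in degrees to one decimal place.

49.4°

Hour angle H = 15° × (9 − 12) = -45.00°.
With φ = 14.8°, δ = -6.4°, H = -45.00°: sin φ sin δ = -0.0285, cos φ cos δ cos H = 0.6794, so cos θ_z = 0.6509.
θ_z = arccos(0.6509) = 49.39°.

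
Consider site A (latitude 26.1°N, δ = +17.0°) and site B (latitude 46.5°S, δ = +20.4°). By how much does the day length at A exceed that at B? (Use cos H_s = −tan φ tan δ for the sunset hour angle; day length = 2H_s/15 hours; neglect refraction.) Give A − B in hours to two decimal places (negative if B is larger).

A: H_s = arccos(−tan 26.1° · tan 17.0°) = 98.61°, so 2H_s/15 = 13.1480 h.
B: H_s = arccos(−tan -46.5° · tan 20.4°) = 66.93°, so 2H_s/15 = 8.9240 h.
A − B = 13.1480 − 8.9240 = 4.2240 h.

+4.22 h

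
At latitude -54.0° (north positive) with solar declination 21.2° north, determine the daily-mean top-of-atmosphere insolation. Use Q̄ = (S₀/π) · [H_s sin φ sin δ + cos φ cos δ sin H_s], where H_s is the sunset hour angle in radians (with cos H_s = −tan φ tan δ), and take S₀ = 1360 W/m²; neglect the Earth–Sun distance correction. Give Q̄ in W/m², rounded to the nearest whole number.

73 W/m²

The sunset hour angle satisfies cos H_s = −tan φ tan δ = 0.5339, giving H_s = 57.73°. In radians, H_s = 1.0076.
H_s sin φ sin δ = 1.0076 × -0.8090 × 0.3616 = -0.2948.
cos φ cos δ sin H_s = 0.5878 × 0.9323 × 0.8456 = 0.4634.
Q̄ = (1360/π) × (-0.2948 + 0.4634) = 432.90 × 0.1686 = 72.99 W/m².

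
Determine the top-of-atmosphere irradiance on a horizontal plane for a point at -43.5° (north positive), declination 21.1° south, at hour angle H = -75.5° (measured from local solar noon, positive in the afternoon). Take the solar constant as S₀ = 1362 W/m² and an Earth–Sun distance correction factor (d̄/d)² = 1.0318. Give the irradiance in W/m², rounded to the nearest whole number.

586 W/m²

cos θ_z = sin φ sin δ + cos φ cos δ cos H = (-0.6884)(-0.3600) + (0.7254)(0.9330)(0.2504) = 0.4173.
Top-of-atmosphere irradiance = S₀ (d̄/d)² cos θ_z = 1362 × 1.0318 × 0.4173 = 586.44 W/m².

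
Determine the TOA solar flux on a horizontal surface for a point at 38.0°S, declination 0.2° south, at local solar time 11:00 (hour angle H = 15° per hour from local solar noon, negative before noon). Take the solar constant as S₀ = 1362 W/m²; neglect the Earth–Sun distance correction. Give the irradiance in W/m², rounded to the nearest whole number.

Hour angle H = 15° × (11 − 12) = -15.00°.
With φ = -38.0°, δ = -0.2°, H = -15.00°: sin φ sin δ = 0.0021, cos φ cos δ cos H = 0.7612, so cos θ_z = 0.7633.
Top-of-atmosphere irradiance = S₀ cos θ_z = 1362 × 0.7633 = 1039.61 W/m².

1040 W/m²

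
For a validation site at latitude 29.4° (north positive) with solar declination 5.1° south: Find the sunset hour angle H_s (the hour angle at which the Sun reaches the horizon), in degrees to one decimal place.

cos H_s = −tan(29.4°) · tan(-5.1°) = 0.0503, so H_s = arccos(0.0503) = 87.12°.

87.1°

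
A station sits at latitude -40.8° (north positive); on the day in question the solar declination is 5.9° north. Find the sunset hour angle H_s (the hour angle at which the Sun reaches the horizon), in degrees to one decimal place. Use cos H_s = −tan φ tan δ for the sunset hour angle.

The sunset hour angle satisfies cos H_s = −tan φ tan δ = 0.0892, giving H_s = 84.88°.

84.9°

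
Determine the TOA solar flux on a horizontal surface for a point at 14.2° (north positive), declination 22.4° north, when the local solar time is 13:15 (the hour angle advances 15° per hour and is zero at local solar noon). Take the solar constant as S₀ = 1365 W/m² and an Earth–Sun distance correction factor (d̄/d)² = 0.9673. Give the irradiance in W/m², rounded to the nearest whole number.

1244 W/m²

Hour angle H = 15° × (13.25 − 12) = 18.75°.
cos θ_z = sin(14.2°) sin(22.4°) + cos(14.2°) cos(22.4°) cos(18.75°) = 0.0935 + 0.8487 = 0.9422.
Top-of-atmosphere irradiance = S₀ (d̄/d)² cos θ_z = 1365 × 0.9673 × 0.9422 = 1244.05 W/m².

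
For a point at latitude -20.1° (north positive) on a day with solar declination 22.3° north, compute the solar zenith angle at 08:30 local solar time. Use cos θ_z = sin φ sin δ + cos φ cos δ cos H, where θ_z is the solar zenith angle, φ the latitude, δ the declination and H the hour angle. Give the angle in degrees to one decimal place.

Hour angle H = 15° × (8.5 − 12) = -52.50°.
cos θ_z = sin(-20.1°) sin(22.3°) + cos(-20.1°) cos(22.3°) cos(-52.50°) = -0.1304 + 0.5289 = 0.3985.
θ_z = arccos(0.3985) = 66.52°.

66.5°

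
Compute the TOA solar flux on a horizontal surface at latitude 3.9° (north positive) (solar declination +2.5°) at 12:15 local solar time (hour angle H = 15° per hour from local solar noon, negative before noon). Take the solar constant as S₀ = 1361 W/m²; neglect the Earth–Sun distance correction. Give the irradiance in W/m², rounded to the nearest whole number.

1358 W/m²

Hour angle H = 15° × (12.25 − 12) = 3.75°.
cos θ_z = sin(3.9°) sin(2.5°) + cos(3.9°) cos(2.5°) cos(3.75°) = 0.0030 + 0.9946 = 0.9976.
Top-of-atmosphere irradiance = S₀ cos θ_z = 1361 × 0.9976 = 1357.73 W/m².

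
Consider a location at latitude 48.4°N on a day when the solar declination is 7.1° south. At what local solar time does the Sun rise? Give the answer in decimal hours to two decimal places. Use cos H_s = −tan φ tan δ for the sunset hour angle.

The sunset hour angle satisfies cos H_s = −tan φ tan δ = 0.1403, giving H_s = 81.93°.
Sunrise is at 12 − H_s/15 = 12 − 5.462 = 6.538 h local solar time.

6.54 h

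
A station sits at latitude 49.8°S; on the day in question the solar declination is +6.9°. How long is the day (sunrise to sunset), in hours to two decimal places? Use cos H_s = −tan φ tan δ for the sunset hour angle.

cos H_s = −tan(-49.8°) · tan(6.9°) = 0.1432, so H_s = arccos(0.1432) = 81.77°.
Day length = 2 H_s / 15° h⁻¹ = 163.54° / 15 = 10.903 h.

10.90 hours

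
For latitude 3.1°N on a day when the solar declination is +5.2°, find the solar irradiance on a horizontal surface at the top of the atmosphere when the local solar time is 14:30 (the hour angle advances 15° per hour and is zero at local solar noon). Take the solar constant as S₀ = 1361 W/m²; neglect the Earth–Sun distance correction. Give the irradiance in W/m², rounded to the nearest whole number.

1080 W/m²

Hour angle H = 15° × (14.5 − 12) = 37.50°.
cos θ_z = sin(3.1°) sin(5.2°) + cos(3.1°) cos(5.2°) cos(37.50°) = 0.0049 + 0.7889 = 0.7938.
Top-of-atmosphere irradiance = S₀ cos θ_z = 1361 × 0.7938 = 1080.36 W/m².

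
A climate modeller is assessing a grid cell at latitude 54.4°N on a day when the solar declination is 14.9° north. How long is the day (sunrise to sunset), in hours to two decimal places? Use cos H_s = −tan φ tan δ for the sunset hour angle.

The sunset hour angle satisfies cos H_s = −tan φ tan δ = -0.3717, giving H_s = 111.82°.
Day length = 2 H_s / 15° h⁻¹ = 223.64° / 15 = 14.909 h.

14.91 hours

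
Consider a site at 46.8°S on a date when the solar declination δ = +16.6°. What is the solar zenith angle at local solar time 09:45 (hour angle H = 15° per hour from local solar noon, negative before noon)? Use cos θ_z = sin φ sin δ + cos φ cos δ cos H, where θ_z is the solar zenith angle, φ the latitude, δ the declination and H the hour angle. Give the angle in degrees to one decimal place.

Hour angle H = 15° × (9.75 − 12) = -33.75°.
cos θ_z = sin φ sin δ + cos φ cos δ cos H = (-0.7290)(0.2857) + (0.6845)(0.9583)(0.8315) = 0.3372.
θ_z = arccos(0.3372) = 70.29°.

70.3°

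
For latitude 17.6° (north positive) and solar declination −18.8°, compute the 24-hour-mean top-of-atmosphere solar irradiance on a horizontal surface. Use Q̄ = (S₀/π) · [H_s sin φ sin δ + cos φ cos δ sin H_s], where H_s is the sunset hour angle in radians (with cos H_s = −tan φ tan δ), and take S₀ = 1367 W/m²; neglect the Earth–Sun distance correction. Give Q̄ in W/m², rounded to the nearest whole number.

328 W/m²

−tan φ tan δ = −(0.3172)(-0.3404) = 0.1080; H_s = arccos(0.1080) = 83.80°. In radians, H_s = 1.4626.
H_s sin φ sin δ = 1.4626 × 0.3024 × -0.3223 = -0.1426.
cos φ cos δ sin H_s = 0.9532 × 0.9466 × 0.9942 = 0.8971.
Q̄ = (1367/π) × (-0.1426 + 0.8971) = 435.13 × 0.7545 = 328.31 W/m².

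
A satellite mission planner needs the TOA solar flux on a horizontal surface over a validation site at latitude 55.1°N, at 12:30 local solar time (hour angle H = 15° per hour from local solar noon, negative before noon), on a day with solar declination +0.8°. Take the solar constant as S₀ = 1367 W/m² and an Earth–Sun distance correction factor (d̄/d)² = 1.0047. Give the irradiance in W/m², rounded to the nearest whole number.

Hour angle H = 15° × (12.5 − 12) = 7.50°.
cos θ_z = sin(55.1°) sin(0.8°) + cos(55.1°) cos(0.8°) cos(7.50°) = 0.0115 + 0.5672 = 0.5787.
Top-of-atmosphere irradiance = S₀ (d̄/d)² cos θ_z = 1367 × 1.0047 × 0.5787 = 794.80 W/m².

795 W/m²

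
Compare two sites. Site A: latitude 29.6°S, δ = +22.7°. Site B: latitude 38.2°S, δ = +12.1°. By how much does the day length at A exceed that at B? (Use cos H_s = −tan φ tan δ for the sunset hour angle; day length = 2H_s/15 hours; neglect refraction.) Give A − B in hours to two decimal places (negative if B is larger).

A: H_s = arccos(−tan -29.6° · tan 22.7°) = 76.25°, so 2H_s/15 = 10.1667 h.
B: H_s = arccos(−tan -38.2° · tan 12.1°) = 80.29°, so 2H_s/15 = 10.7053 h.
A − B = 10.1667 − 10.7053 = -0.5386 h.

-0.54 h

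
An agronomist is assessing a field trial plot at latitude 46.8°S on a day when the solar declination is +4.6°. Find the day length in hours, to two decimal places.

−tan φ tan δ = −(-1.0649)(0.0805) = 0.0857; H_s = arccos(0.0857) = 85.08°.
Day length = 2 H_s / 15° h⁻¹ = 170.16° / 15 = 11.344 h.

11.34 hours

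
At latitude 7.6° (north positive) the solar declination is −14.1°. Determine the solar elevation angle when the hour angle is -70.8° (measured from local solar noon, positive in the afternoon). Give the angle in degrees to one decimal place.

16.5°

cos θ_z = sin(7.6°) sin(-14.1°) + cos(7.6°) cos(-14.1°) cos(-70.80°) = -0.0322 + 0.3162 = 0.2840.
θ_z = arccos(0.2840) = 73.50°, so the elevation is 90° − 73.50° = 16.50°.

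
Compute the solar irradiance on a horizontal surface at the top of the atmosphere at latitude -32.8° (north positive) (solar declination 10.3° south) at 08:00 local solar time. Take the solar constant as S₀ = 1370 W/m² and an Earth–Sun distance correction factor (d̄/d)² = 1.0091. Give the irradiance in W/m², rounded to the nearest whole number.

Hour angle H = 15° × (8 − 12) = -60.00°.
With φ = -32.8°, δ = -10.3°, H = -60.00°: sin φ sin δ = 0.0969, cos φ cos δ cos H = 0.4135, so cos θ_z = 0.5104.
Top-of-atmosphere irradiance = S₀ (d̄/d)² cos θ_z = 1370 × 1.0091 × 0.5104 = 705.61 W/m².

706 W/m²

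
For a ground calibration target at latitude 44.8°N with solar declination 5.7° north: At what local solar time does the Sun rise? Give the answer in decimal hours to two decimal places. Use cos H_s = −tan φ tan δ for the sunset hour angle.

5.62 h

−tan φ tan δ = −(0.9930)(0.0998) = -0.0991; H_s = arccos(-0.0991) = 95.69°.
Sunrise is at 12 − H_s/15 = 12 − 6.379 = 5.621 h local solar time.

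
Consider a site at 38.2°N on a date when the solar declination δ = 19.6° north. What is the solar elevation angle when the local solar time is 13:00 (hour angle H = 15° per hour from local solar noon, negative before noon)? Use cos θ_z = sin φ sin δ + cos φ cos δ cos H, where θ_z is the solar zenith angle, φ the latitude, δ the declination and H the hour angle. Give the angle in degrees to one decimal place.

Hour angle H = 15° × (13 − 12) = 15.00°.
cos θ_z = sin(38.2°) sin(19.6°) + cos(38.2°) cos(19.6°) cos(15.00°) = 0.2074 + 0.7151 = 0.9225.
θ_z = arccos(0.9225) = 22.71°, so the elevation is 90° − 22.71° = 67.29°.

67.3°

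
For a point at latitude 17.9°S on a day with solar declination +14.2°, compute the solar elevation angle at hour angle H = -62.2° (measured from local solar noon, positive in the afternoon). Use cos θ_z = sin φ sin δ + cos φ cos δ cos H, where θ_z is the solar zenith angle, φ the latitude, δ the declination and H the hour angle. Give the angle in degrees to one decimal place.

20.8°

cos θ_z = sin φ sin δ + cos φ cos δ cos H = (-0.3074)(0.2453) + (0.9516)(0.9694)(0.4664) = 0.3548.
θ_z = arccos(0.3548) = 69.22°, so the elevation is 90° − 69.22° = 20.78°.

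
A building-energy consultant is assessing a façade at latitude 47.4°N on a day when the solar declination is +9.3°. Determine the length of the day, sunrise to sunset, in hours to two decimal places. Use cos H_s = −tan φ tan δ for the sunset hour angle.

The sunset hour angle satisfies cos H_s = −tan φ tan δ = -0.1781, giving H_s = 100.26°.
Day length = 2 H_s / 15° h⁻¹ = 200.52° / 15 = 13.368 h.

13.37 hours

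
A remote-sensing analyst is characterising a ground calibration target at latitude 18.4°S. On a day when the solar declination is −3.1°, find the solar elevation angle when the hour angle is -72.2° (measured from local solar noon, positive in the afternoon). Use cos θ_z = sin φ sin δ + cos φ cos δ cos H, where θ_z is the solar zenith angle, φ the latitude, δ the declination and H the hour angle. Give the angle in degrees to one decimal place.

17.9°

With φ = -18.4°, δ = -3.1°, H = -72.20°: sin φ sin δ = 0.0171, cos φ cos δ cos H = 0.2896, so cos θ_z = 0.3067.
θ_z = arccos(0.3067) = 72.14°, so the elevation is 90° − 72.14° = 17.86°.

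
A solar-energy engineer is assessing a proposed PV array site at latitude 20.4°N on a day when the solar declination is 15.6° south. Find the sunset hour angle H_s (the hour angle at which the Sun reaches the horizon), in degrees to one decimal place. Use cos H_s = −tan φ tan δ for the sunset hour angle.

cos H_s = −tan(20.4°) · tan(-15.6°) = 0.1038, so H_s = arccos(0.1038) = 84.04°.

84.0°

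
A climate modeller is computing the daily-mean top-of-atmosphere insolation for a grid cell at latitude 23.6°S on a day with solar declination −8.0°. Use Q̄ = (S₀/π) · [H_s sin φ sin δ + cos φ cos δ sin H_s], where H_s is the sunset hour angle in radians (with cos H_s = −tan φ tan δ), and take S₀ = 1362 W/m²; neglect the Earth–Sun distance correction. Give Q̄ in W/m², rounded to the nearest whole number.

432 W/m²

cos H_s = −tan(-23.6°) · tan(-8.0°) = -0.0614, so H_s = arccos(-0.0614) = 93.52°. In radians, H_s = 1.6322.
H_s sin φ sin δ = 1.6322 × -0.4003 × -0.1392 = 0.0909.
cos φ cos δ sin H_s = 0.9164 × 0.9903 × 0.9981 = 0.9058.
Q̄ = (1362/π) × (0.0909 + 0.9058) = 433.54 × 0.9967 = 432.11 W/m².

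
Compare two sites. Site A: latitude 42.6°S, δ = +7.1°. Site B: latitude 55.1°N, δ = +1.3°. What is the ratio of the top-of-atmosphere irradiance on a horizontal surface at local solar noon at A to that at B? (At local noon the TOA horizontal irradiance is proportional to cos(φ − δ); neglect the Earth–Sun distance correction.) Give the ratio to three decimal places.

1.095

A: cos θ_z = cos(-42.6° − (7.1°)) = 0.6468.
B: cos θ_z = cos(55.1° − (1.3°)) = 0.5906.
Ratio A/B = 0.6468 / 0.5906 = 1.0952.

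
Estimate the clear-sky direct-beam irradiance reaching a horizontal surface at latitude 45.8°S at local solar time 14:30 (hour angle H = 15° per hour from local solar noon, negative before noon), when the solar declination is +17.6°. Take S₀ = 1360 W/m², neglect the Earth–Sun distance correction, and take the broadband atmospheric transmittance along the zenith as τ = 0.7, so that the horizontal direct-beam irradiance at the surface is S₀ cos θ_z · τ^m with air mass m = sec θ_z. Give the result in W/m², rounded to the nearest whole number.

134 W/m²

Hour angle H = 15° × (14.5 − 12) = 37.50°.
With φ = -45.8°, δ = 17.6°, H = 37.50°: sin φ sin δ = -0.2168, cos φ cos δ cos H = 0.5272, so cos θ_z = 0.3104.
Air mass m = 1/cos θ_z = 1/0.3104 = 3.222; τ^m = 0.7^3.222 = 0.3169.
Surface direct beam = 1360 × 0.3104 × 0.3169 = 133.78 W/m².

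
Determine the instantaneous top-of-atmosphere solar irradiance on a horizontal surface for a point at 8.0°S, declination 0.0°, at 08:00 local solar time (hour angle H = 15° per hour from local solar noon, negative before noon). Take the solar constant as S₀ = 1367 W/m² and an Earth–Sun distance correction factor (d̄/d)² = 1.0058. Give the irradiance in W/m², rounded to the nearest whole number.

681 W/m²

Hour angle H = 15° × (8 − 12) = -60.00°.
With φ = -8.0°, δ = 0.0°, H = -60.00°: sin φ sin δ = 0.0000, cos φ cos δ cos H = 0.4951, so cos θ_z = 0.4951.
Top-of-atmosphere irradiance = S₀ (d̄/d)² cos θ_z = 1367 × 1.0058 × 0.4951 = 680.73 W/m².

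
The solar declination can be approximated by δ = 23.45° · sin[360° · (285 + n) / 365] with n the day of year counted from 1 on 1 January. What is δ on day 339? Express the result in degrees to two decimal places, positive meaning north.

-22.70°

360 × (285 + 339) / 365 = 615.452°; sin(615.452°) = -0.9679.
δ = 23.45 × -0.9679 = -22.697° ≈ -22.70°.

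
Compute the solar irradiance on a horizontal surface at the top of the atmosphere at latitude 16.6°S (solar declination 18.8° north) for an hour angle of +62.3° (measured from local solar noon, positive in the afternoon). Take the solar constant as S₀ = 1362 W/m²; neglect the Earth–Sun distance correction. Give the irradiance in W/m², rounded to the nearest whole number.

cos θ_z = sin(-16.6°) sin(18.8°) + cos(-16.6°) cos(18.8°) cos(62.30°) = -0.0921 + 0.4217 = 0.3296.
Top-of-atmosphere irradiance = S₀ cos θ_z = 1362 × 0.3296 = 448.92 W/m².

449 W/m²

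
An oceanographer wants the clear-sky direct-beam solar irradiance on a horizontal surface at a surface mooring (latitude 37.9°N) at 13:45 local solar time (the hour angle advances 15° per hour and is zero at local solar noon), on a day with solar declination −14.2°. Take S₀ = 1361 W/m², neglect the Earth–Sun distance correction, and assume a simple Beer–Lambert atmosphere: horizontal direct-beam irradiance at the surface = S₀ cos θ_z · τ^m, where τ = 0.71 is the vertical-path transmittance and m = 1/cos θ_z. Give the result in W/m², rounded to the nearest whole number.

384 W/m²

Hour angle H = 15° × (13.75 − 12) = 26.25°.
With φ = 37.9°, δ = -14.2°, H = 26.25°: sin φ sin δ = -0.1507, cos φ cos δ cos H = 0.6861, so cos θ_z = 0.5354.
Air mass m = 1/cos θ_z = 1/0.5354 = 1.868; τ^m = 0.71^1.868 = 0.5274.
Surface direct beam = 1361 × 0.5354 × 0.5274 = 384.31 W/m².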